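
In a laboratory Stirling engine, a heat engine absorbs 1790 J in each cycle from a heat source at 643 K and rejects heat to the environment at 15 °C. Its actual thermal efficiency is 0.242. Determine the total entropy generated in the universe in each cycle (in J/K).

ΔS_univ ≈ 1.925 J/K

T_C = 15 °C → 15 + 273.15 = 288.15 K.
W = η·Q_H = 0.242 × 1790 = 433.2 J, so Q_C = Q_H − W = 1357 J.
Reservoir entropy changes: ΔS_H = −Q_H/T_H = −1790/643.00 = -2.784 J/K and ΔS_C = +Q_C/T_C = 1357/288.15 = 4.709 J/K.
ΔS_univ = −Q_H/T_H + Q_C/T_C = 1.925 J/K (> 0, since η = 0.242 < η_Carnot = 0.552).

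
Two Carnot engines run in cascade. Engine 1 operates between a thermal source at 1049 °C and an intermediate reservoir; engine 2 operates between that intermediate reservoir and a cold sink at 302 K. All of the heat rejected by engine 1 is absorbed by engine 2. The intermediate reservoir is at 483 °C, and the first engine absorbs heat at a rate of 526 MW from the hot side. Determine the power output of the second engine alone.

T_H = 1049 °C → 1049 + 273.15 = 1322.15 K.
T_m = 483 °C → 483 + 273.15 = 756.15 K.
Heat entering the second stage: Q_m = Q_H·(T_m/T_H) = 526 × 756.15/1322.15 = 301 MW.
Second-stage efficiency η₂ = 1 − T_C/T_m = 1 − 302.00/756.15 = 0.6006, so W₂ = η₂·Q_m = 181 MW.

Ẇ₂ ≈ 181 MW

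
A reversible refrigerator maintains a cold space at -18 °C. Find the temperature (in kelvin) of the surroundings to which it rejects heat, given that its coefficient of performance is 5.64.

T_H ≈ 300 K

T_C = -18 °C → -18 + 273.15 = 255.15 K.
COP_R = T_C/(T_H − T_C) ⇒ T_H = T_C·(1 + 1/COP_R) = 255.15 × (1 + 1/5.64) = 300 K.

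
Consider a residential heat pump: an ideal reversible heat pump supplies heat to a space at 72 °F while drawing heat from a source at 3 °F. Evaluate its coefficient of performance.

T_H = 72 °F → (72 − 32) × 5/9 = 22.22 °C = 295.37 K.
T_C = 3 °F → (3 − 32) × 5/9 = -16.11 °C = 257.04 K.
COP_HP = T_H/(T_H − T_C) = 295.37/(295.37 − 257.04) = 7.71.

COP_HP ≈ 7.71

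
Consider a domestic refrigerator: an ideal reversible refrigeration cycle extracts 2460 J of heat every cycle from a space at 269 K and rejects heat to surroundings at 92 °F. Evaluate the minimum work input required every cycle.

T_H = 92 °F → (92 − 32) × 5/9 = 33.33 °C = 306.48 K.
The reversible coefficient of performance is COP_R = T_C/(T_H − T_C) = 269.00/37.48 = 7.1765.
W = Q_C/COP_R = 2460/7.1765 = 343 J.

W_in ≈ 343 J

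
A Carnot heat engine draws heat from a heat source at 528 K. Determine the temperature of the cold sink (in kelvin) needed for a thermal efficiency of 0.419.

From η = 1 − T_C/T_H, T_C = T_H·(1 − η) = 528.00 × (1 − 0.419) = 307 K.

T_C ≈ 307 K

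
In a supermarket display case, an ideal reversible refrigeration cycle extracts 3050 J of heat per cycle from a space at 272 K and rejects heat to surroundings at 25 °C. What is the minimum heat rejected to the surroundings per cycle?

Q_H ≈ 3340 J

T_H = 25 °C → 25 + 273.15 = 298.15 K.
For a reversible cycle Q_H/Q_C = T_H/T_C, so Q_H = Q_C·T_H/T_C = 3050 × 298.15/272.00 = 3340 J.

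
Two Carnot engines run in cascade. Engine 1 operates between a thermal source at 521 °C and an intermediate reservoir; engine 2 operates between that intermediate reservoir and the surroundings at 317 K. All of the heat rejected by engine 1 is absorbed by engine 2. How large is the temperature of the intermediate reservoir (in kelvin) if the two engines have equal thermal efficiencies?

T_H = 521 °C → 521 + 273.15 = 794.15 K.
Equal efficiencies require 1 − T_m/T_H = 1 − T_C/T_m, i.e. T_m/T_H = T_C/T_m, so T_m = √(T_H·T_C) = √(794.15 × 317.00) = 502 K.

T_m ≈ 502 K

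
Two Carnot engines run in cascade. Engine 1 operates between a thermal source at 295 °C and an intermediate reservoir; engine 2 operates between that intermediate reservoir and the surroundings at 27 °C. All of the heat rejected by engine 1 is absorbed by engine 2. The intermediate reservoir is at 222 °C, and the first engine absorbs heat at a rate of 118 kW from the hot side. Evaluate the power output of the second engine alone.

Ẇ₂ ≈ 40.5 kW

T_H = 295 °C → 295 + 273.15 = 568.15 K.
T_C = 27 °C → 27 + 273.15 = 300.15 K.
T_m = 222 °C → 222 + 273.15 = 495.15 K.
Heat entering the second stage: Q_m = Q_H·(T_m/T_H) = 118 × 495.15/568.15 = 103 kW.
Second-stage efficiency η₂ = 1 − T_C/T_m = 1 − 300.15/495.15 = 0.3938, so W₂ = η₂·Q_m = 40.5 kW.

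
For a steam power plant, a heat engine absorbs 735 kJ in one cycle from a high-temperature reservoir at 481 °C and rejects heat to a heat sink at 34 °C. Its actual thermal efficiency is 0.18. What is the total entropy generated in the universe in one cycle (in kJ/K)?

ΔS_univ ≈ 0.988 kJ/K

T_H = 481 °C → 481 + 273.15 = 754.15 K.
T_C = 34 °C → 34 + 273.15 = 307.15 K.
W = η·Q_H = 0.18 × 735 = 132.3 kJ, so Q_C = Q_H − W = 602.7 kJ.
The hot reservoir loses entropy Q_H/T_H = 735/754.15 = 0.9746 kJ/K; the cold reservoir gains Q_C/T_C = 602.7/307.15 = 1.962 kJ/K.
ΔS_univ = −Q_H/T_H + Q_C/T_C = 0.988 kJ/K (> 0, since η = 0.18 < η_Carnot = 0.593).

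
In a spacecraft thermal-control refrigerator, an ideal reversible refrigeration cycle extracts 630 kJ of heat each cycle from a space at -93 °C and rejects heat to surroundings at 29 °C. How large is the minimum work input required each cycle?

T_H = 29 °C → 29 + 273.15 = 302.15 K.
T_C = -93 °C → -93 + 273.15 = 180.15 K.
The reversible coefficient of performance is COP_R = T_C/(T_H − T_C) = 180.15/122.00 = 1.4766.
W = Q_C/COP_R = 630/1.4766 = 427 kJ.

W_in ≈ 427 kJ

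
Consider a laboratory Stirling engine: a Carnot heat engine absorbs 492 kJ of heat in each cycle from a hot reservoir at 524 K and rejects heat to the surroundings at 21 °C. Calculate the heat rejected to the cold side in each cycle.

T_C = 21 °C → 21 + 273.15 = 294.15 K.
η_rev = 1 − T_C/T_H = 1 − 294.15/524.00 = 0.4386.
For a reversible cycle Q_C/Q_H = T_C/T_H, so Q_C = 492 × 294.15/524.00 = 276 kJ.

Q_C ≈ 276 kJ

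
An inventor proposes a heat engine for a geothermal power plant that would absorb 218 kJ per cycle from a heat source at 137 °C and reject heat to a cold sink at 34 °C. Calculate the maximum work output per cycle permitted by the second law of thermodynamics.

W_max ≈ 54.7 kJ

T_H = 137 °C → 137 + 273.15 = 410.15 K.
T_C = 34 °C → 34 + 273.15 = 307.15 K.
By the Carnot theorem, η_max = 1 − T_C/T_H = 1 − 307.15/410.15 = 0.2511.
W_max = η_max · Q_H = 0.2511 × 218 = 54.7 kJ.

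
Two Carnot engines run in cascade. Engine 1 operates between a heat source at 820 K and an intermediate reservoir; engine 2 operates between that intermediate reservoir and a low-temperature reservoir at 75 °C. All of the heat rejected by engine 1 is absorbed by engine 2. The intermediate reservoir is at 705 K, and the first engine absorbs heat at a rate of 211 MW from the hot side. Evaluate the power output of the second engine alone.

Ẇ₂ ≈ 91.8 MW

T_C = 75 °C → 75 + 273.15 = 348.15 K.
Heat entering the second stage: Q_m = Q_H·(T_m/T_H) = 211 × 705.00/820.00 = 181 MW.
Second-stage efficiency η₂ = 1 − T_C/T_m = 1 − 348.15/705.00 = 0.5062, so W₂ = η₂·Q_m = 91.8 MW.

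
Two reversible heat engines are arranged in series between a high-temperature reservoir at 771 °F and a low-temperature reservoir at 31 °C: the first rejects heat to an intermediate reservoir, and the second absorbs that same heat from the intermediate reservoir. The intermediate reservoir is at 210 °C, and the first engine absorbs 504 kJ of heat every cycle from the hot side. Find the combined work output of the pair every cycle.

T_H = 771 °F → (771 − 32) × 5/9 = 410.56 °C = 683.71 K.
T_C = 31 °C → 31 + 273.15 = 304.15 K.
Two reversible stages in series are equivalent to a single Carnot engine between T_H and T_C, so η_total = 1 − T_C/T_H = 1 − 304.15/683.71 = 0.5551.
W_total = η_total · Q_H = 0.5551 × 504 = 279.8 kJ.

W_total ≈ 279.8 kJ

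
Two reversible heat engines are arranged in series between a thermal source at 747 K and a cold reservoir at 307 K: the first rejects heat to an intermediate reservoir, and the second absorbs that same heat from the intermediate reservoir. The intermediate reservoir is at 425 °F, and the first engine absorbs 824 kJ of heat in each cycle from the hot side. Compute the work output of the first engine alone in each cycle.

T_m = 425 °F → (425 − 32) × 5/9 = 218.33 °C = 491.48 K.
First-stage efficiency η₁ = 1 − T_m/T_H = 1 − 491.48/747.00 = 0.3421.
W₁ = η₁·Q_H = 0.3421 × 824 = 281.9 kJ.

W₁ ≈ 281.9 kJ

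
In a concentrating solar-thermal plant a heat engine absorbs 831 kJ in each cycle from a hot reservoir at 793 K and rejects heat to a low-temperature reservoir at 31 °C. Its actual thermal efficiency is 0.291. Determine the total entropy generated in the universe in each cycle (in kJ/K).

ΔS_univ ≈ 0.8892 kJ/K

T_C = 31 °C → 31 + 273.15 = 304.15 K.
W = η·Q_H = 0.291 × 831 = 241.8 kJ, so Q_C = Q_H − W = 589.2 kJ.
The hot reservoir loses entropy Q_H/T_H = 831/793.00 = 1.048 kJ/K; the cold reservoir gains Q_C/T_C = 589.2/304.15 = 1.937 kJ/K.
ΔS_univ = −Q_H/T_H + Q_C/T_C = 0.8892 kJ/K (> 0, since η = 0.291 < η_Carnot = 0.616).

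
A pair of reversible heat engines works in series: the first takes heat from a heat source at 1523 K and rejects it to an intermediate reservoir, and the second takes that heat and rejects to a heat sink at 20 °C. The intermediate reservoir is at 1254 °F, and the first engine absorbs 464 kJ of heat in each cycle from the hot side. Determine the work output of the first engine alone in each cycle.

T_C = 20 °C → 20 + 273.15 = 293.15 K.
T_m = 1254 °F → (1254 − 32) × 5/9 = 678.89 °C = 952.04 K.
First-stage efficiency η₁ = 1 − T_m/T_H = 1 − 952.04/1523.00 = 0.3749.
W₁ = η₁·Q_H = 0.3749 × 464 = 174 kJ.

W₁ ≈ 174 kJ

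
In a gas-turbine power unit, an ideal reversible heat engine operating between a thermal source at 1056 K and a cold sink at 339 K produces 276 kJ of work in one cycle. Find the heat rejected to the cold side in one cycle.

Since the cycle is reversible, η = 1 − T_C/T_H = 1 − 339.00/1056.00 = 0.6790.
Since Q_C/Q_H = T_C/T_H and Q_H = W/η, Q_C = W·T_C/(T_H − T_C) = 276 × 339.00/717.00 = 130 kJ.

Q_C ≈ 130 kJ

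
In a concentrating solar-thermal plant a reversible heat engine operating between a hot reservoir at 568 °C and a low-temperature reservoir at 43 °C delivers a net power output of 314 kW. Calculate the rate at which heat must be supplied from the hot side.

T_H = 568 °C → 568 + 273.15 = 841.15 K.
T_C = 43 °C → 43 + 273.15 = 316.15 K.
For a reversible engine, η = 1 − T_C/T_H = 1 − 316.15/841.15 = 0.6241.
Q_H = W/η = 314/0.6241 = 503.1 kW.

Q̇_H ≈ 503.1 kW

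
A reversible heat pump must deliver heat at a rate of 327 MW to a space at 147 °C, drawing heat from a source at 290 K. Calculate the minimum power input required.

T_H = 147 °C → 147 + 273.15 = 420.15 K.
COP_HP = T_H/(T_H − T_C) = 420.15/130.15 = 3.2282.
W = Q_H/COP_HP = 327/3.2282 = 101.3 MW.

Ẇ_in ≈ 101.3 MW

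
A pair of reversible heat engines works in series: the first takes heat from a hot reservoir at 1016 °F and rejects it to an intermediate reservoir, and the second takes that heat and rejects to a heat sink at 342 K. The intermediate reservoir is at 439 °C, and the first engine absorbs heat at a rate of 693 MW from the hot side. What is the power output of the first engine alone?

Ẇ₁ ≈ 91.0 MW

T_H = 1016 °F → (1016 − 32) × 5/9 = 546.67 °C = 819.82 K.
T_m = 439 °C → 439 + 273.15 = 712.15 K.
First-stage efficiency η₁ = 1 − T_m/T_H = 1 − 712.15/819.82 = 0.1313.
W₁ = η₁·Q_H = 0.1313 × 693 = 91.0 MW.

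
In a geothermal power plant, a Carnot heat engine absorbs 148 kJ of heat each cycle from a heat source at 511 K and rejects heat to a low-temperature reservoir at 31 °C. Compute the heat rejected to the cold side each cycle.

Q_C ≈ 88.1 kJ

T_C = 31 °C → 31 + 273.15 = 304.15 K.
The Carnot efficiency is η = 1 − T_C/T_H = 1 − 304.15/511.00 = 0.4048.
For a reversible cycle Q_C/Q_H = T_C/T_H, so Q_C = 148 × 304.15/511.00 = 88.1 kJ.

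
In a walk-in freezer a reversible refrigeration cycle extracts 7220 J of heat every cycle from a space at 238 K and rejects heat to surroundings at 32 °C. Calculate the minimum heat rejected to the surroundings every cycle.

T_H = 32 °C → 32 + 273.15 = 305.15 K.
For a reversible cycle Q_H/Q_C = T_H/T_C, so Q_H = Q_C·T_H/T_C = 7220 × 305.15/238.00 = 9260 J.

Q_H ≈ 9260 J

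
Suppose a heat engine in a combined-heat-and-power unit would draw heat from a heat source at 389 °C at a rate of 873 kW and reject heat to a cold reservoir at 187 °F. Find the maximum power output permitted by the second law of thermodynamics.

Ẇ_max ≈ 399.3 kW

T_H = 389 °C → 389 + 273.15 = 662.15 K.
T_C = 187 °F → (187 − 32) × 5/9 = 86.11 °C = 359.26 K.
The upper bound on efficiency is η_max = 1 − T_C/T_H = 1 − 359.26/662.15 = 0.4574.
W_max = η_max · Q_H = 0.4574 × 873 = 399.3 kW.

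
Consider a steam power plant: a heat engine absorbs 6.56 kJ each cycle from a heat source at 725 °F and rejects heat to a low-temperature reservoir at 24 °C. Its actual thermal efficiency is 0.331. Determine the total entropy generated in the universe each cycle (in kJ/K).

T_H = 725 °F → (725 − 32) × 5/9 = 385.00 °C = 658.15 K.
T_C = 24 °C → 24 + 273.15 = 297.15 K.
W = η·Q_H = 0.331 × 6.56 = 2.171 kJ, so Q_C = Q_H − W = 4.389 kJ.
Entropy balance on the reservoirs: −Q_H/T_H = -0.009967 kJ/K, +Q_C/T_C = 0.01477 kJ/K.
ΔS_univ = −Q_H/T_H + Q_C/T_C = 0.00480 kJ/K (> 0, since η = 0.331 < η_Carnot = 0.549).

ΔS_univ ≈ 0.00480 kJ/K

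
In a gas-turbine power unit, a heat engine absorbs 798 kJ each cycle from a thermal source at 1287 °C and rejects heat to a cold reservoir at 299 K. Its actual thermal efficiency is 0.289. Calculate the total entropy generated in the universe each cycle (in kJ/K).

T_H = 1287 °C → 1287 + 273.15 = 1560.15 K.
W = η·Q_H = 0.289 × 798 = 230.6 kJ, so Q_C = Q_H − W = 567.4 kJ.
Reservoir entropy changes: ΔS_H = −Q_H/T_H = −798/1560.15 = -0.5115 kJ/K and ΔS_C = +Q_C/T_C = 567.4/299.00 = 1.898 kJ/K.
ΔS_univ = −Q_H/T_H + Q_C/T_C = 1.39 kJ/K (> 0, since η = 0.289 < η_Carnot = 0.808).

ΔS_univ ≈ 1.39 kJ/K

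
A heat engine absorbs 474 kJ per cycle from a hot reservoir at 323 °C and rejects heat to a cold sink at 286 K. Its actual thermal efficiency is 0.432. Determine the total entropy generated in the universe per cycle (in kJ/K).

ΔS_univ ≈ 0.146 kJ/K

T_H = 323 °C → 323 + 273.15 = 596.15 K.
W = η·Q_H = 0.432 × 474 = 204.8 kJ, so Q_C = Q_H − W = 269.2 kJ.
The hot reservoir loses entropy Q_H/T_H = 474/596.15 = 0.7951 kJ/K; the cold reservoir gains Q_C/T_C = 269.2/286.00 = 0.9414 kJ/K.
ΔS_univ = −Q_H/T_H + Q_C/T_C = 0.146 kJ/K (> 0, since η = 0.432 < η_Carnot = 0.520).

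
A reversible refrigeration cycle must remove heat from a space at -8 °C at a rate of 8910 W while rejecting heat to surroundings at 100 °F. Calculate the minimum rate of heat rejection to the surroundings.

Q̇_H ≈ 10450 W

T_H = 100 °F → (100 − 32) × 5/9 = 37.78 °C = 310.93 K.
T_C = -8 °C → -8 + 273.15 = 265.15 K.
For a reversible cycle Q_H/Q_C = T_H/T_C, so Q_H = Q_C·T_H/T_C = 8910 × 310.93/265.15 = 10450 W.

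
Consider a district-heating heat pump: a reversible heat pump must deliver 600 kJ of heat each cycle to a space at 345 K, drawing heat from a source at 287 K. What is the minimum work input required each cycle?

Reversible heating COP: COP_HP = T_H/(T_H − T_C) = 345.00/58.00 = 5.9483.
W = Q_H/COP_HP = 600/5.9483 = 101 kJ.

W_in ≈ 101 kJ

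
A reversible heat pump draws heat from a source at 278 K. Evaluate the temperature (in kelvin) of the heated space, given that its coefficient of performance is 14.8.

T_H ≈ 298 K

COP_HP = T_H/(T_H − T_C) ⇒ T_H = T_C·COP_HP/(COP_HP − 1) = 278.00 × 14.8/(14.8 − 1) = 298 K.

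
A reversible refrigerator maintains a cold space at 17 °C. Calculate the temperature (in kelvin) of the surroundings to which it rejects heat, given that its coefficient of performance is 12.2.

T_H ≈ 314 K

T_C = 17 °C → 17 + 273.15 = 290.15 K.
COP_R = T_C/(T_H − T_C) ⇒ T_H = T_C·(1 + 1/COP_R) = 290.15 × (1 + 1/12.2) = 314 K.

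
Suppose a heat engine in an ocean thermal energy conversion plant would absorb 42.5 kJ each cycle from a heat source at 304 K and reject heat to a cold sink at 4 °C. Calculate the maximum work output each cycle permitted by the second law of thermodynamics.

W_max ≈ 3.75 kJ

T_C = 4 °C → 4 + 273.15 = 277.15 K.
The upper bound on efficiency is η_max = 1 − T_C/T_H = 1 − 277.15/304.00 = 0.0883.
W_max = η_max · Q_H = 0.0883 × 42.5 = 3.75 kJ.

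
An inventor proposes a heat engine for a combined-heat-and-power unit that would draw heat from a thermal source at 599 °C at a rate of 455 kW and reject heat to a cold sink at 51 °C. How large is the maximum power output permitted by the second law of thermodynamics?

T_H = 599 °C → 599 + 273.15 = 872.15 K.
T_C = 51 °C → 51 + 273.15 = 324.15 K.
By the Carnot theorem, η_max = 1 − T_C/T_H = 1 − 324.15/872.15 = 0.6283.
W_max = η_max · Q_H = 0.6283 × 455 = 286 kW.

Ẇ_max ≈ 286 kW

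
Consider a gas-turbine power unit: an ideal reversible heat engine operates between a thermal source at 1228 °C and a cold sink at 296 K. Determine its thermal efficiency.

T_H = 1228 °C → 1228 + 273.15 = 1501.15 K.
The Carnot efficiency is η = 1 − T_C/T_H = 1 − 296.00/1501.15 = 0.8028.

η ≈ 0.8028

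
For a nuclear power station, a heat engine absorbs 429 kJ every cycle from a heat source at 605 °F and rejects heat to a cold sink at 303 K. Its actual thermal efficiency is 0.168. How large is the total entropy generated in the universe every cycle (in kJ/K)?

T_H = 605 °F → (605 − 32) × 5/9 = 318.33 °C = 591.48 K.
W = η·Q_H = 0.168 × 429 = 72.07 kJ, so Q_C = Q_H − W = 356.9 kJ.
Entropy balance on the reservoirs: −Q_H/T_H = -0.7253 kJ/K, +Q_C/T_C = 1.178 kJ/K.
ΔS_univ = −Q_H/T_H + Q_C/T_C = 0.453 kJ/K (> 0, since η = 0.168 < η_Carnot = 0.488).

ΔS_univ ≈ 0.453 kJ/K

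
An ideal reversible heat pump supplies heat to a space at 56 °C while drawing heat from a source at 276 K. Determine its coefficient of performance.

T_H = 56 °C → 56 + 273.15 = 329.15 K.
The Carnot heat-pump COP is COP_HP = T_H/(T_H − T_C) = 329.15/(329.15 − 276.00) = 6.19.

COP_HP ≈ 6.19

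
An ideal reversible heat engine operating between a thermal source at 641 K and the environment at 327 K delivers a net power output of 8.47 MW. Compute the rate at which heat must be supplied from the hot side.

η_rev = 1 − T_C/T_H = 1 − 327.00/641.00 = 0.4899.
Q_H = W/η = 8.47/0.4899 = 17.3 MW.

Q̇_H ≈ 17.3 MW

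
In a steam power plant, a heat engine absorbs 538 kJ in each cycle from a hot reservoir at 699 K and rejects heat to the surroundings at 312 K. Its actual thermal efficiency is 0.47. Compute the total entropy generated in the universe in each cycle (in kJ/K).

W = η·Q_H = 0.47 × 538 = 252.9 kJ, so Q_C = Q_H − W = 285.1 kJ.
Entropy balance on the reservoirs: −Q_H/T_H = -0.7697 kJ/K, +Q_C/T_C = 0.9139 kJ/K.
ΔS_univ = −Q_H/T_H + Q_C/T_C = 0.144 kJ/K (> 0, since η = 0.47 < η_Carnot = 0.554).

ΔS_univ ≈ 0.144 kJ/K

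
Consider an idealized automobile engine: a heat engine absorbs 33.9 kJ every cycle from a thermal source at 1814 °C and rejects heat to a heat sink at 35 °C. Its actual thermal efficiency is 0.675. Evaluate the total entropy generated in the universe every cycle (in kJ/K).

ΔS_univ ≈ 0.0195 kJ/K

T_H = 1814 °C → 1814 + 273.15 = 2087.15 K.
T_C = 35 °C → 35 + 273.15 = 308.15 K.
W = η·Q_H = 0.675 × 33.9 = 22.88 kJ, so Q_C = Q_H − W = 11.02 kJ.
The hot reservoir loses entropy Q_H/T_H = 33.9/2087.15 = 0.01624 kJ/K; the cold reservoir gains Q_C/T_C = 11.02/308.15 = 0.03575 kJ/K.
ΔS_univ = −Q_H/T_H + Q_C/T_C = 0.0195 kJ/K (> 0, since η = 0.675 < η_Carnot = 0.852).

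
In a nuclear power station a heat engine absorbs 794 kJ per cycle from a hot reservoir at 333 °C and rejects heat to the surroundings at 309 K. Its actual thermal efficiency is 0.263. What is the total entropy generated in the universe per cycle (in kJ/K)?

T_H = 333 °C → 333 + 273.15 = 606.15 K.
W = η·Q_H = 0.263 × 794 = 208.8 kJ, so Q_C = Q_H − W = 585.2 kJ.
Entropy balance on the reservoirs: −Q_H/T_H = -1.310 kJ/K, +Q_C/T_C = 1.894 kJ/K.
ΔS_univ = −Q_H/T_H + Q_C/T_C = 0.5839 kJ/K (> 0, since η = 0.263 < η_Carnot = 0.490).

ΔS_univ ≈ 0.5839 kJ/K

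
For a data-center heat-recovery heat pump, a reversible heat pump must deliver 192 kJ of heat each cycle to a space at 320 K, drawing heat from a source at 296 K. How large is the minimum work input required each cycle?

The Carnot heat-pump COP is COP_HP = T_H/(T_H − T_C) = 320.00/24.00 = 13.3333.
W = Q_H/COP_HP = 192/13.3333 = 14.4 kJ.

W_in ≈ 14.4 kJ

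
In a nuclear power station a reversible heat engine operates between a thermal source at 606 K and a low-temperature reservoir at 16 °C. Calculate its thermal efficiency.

T_C = 16 °C → 16 + 273.15 = 289.15 K.
For a reversible engine, η = 1 − T_C/T_H = 1 − 289.15/606.00 = 0.5229.

η ≈ 0.5229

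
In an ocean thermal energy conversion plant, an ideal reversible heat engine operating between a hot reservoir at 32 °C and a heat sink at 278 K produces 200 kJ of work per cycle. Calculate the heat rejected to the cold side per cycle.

T_H = 32 °C → 32 + 273.15 = 305.15 K.
Since the cycle is reversible, η = 1 − T_C/T_H = 1 − 278.00/305.15 = 0.0890.
Since Q_C/Q_H = T_C/T_H and Q_H = W/η, Q_C = W·T_C/(T_H − T_C) = 200 × 278.00/27.15 = 2050 kJ.

Q_C ≈ 2050 kJ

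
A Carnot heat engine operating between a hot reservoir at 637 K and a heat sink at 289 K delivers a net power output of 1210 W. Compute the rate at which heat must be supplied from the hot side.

The Carnot efficiency is η = 1 − T_C/T_H = 1 − 289.00/637.00 = 0.5463.
Q_H = W/η = 1210/0.5463 = 2210 W.

Q̇_H ≈ 2210 W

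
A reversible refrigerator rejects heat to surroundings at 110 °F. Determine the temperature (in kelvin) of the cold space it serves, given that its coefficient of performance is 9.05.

T_C ≈ 285.0 K

T_H = 110 °F → (110 − 32) × 5/9 = 43.33 °C = 316.48 K.
COP_R = T_C/(T_H − T_C) ⇒ T_C = T_H·COP_R/(1 + COP_R) = 316.48 × 9.05/(1 + 9.05) = 285.0 K.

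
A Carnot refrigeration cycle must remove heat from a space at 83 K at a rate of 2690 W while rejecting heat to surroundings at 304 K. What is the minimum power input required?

The reversible coefficient of performance is COP_R = T_C/(T_H − T_C) = 83.00/221.00 = 0.3756.
W = Q_C/COP_R = 2690/0.3756 = 7163 W.

Ẇ_in ≈ 7163 W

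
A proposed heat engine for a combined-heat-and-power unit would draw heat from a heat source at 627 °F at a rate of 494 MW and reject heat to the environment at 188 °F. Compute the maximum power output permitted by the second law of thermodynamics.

T_H = 627 °F → (627 − 32) × 5/9 = 330.56 °C = 603.71 K.
T_C = 188 °F → (188 − 32) × 5/9 = 86.67 °C = 359.82 K.
By the Carnot theorem, η_max = 1 − T_C/T_H = 1 − 359.82/603.71 = 0.4040.
W_max = η_max · Q_H = 0.4040 × 494 = 200 MW.

Ẇ_max ≈ 200 MW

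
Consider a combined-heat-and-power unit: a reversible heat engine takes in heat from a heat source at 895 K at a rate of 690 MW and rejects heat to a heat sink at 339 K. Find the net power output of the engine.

Ẇ ≈ 428.6 MW

η_rev = 1 − T_C/T_H = 1 − 339.00/895.00 = 0.6212.
W = η·Q_H = 0.6212 × 690 = 428.6 MW.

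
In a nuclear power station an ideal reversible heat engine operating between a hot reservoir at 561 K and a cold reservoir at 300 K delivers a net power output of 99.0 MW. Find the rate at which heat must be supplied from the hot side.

Q̇_H ≈ 212.8 MW

Carnot efficiency: η = 1 − T_C/T_H = 1 − 300.00/561.00 = 0.4652.
Q_H = W/η = 99.0/0.4652 = 212.8 MW.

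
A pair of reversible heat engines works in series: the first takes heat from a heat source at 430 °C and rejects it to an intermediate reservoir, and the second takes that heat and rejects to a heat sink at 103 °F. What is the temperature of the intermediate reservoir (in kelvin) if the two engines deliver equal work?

T_H = 430 °C → 430 + 273.15 = 703.15 K.
T_C = 103 °F → (103 − 32) × 5/9 = 39.44 °C = 312.59 K.
For reversible stages Q_m = Q_H·(T_m/T_H). Setting W₁ = Q_H(1 − T_m/T_H) equal to W₂ = Q_m(1 − T_C/T_m) = Q_H·(T_m − T_C)/T_H gives T_H − T_m = T_m − T_C, so T_m = (T_H + T_C)/2 = (703.15 + 312.59)/2 = 507.9 K.

T_m ≈ 507.9 K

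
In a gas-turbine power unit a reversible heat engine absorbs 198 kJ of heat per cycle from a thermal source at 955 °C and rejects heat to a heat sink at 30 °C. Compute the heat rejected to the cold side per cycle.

T_H = 955 °C → 955 + 273.15 = 1228.15 K.
T_C = 30 °C → 30 + 273.15 = 303.15 K.
Since the cycle is reversible, η = 1 − T_C/T_H = 1 − 303.15/1228.15 = 0.7532.
For a reversible cycle Q_C/Q_H = T_C/T_H, so Q_C = 198 × 303.15/1228.15 = 48.9 kJ.

Q_C ≈ 48.9 kJ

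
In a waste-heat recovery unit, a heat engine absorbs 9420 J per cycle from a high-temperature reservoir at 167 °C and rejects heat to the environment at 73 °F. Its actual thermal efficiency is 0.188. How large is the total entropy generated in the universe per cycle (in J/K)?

T_H = 167 °C → 167 + 273.15 = 440.15 K.
T_C = 73 °F → (73 − 32) × 5/9 = 22.78 °C = 295.93 K.
W = η·Q_H = 0.188 × 9420 = 1771 J, so Q_C = Q_H − W = 7649 J.
Reservoir entropy changes: ΔS_H = −Q_H/T_H = −9420/440.15 = -21.40 J/K and ΔS_C = +Q_C/T_C = 7649/295.93 = 25.85 J/K.
ΔS_univ = −Q_H/T_H + Q_C/T_C = 4.446 J/K (> 0, since η = 0.188 < η_Carnot = 0.328).

ΔS_univ ≈ 4.446 J/K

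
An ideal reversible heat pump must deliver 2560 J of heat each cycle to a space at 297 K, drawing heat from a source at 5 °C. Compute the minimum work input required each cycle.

W_in ≈ 162.5 J

T_C = 5 °C → 5 + 273.15 = 278.15 K.
The Carnot heat-pump COP is COP_HP = T_H/(T_H − T_C) = 297.00/18.85 = 15.7560.
W = Q_H/COP_HP = 2560/15.7560 = 162.5 J.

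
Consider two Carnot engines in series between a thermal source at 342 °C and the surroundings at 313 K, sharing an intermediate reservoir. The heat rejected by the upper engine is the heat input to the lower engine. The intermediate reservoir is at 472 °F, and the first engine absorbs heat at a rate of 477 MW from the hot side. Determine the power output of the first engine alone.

T_H = 342 °C → 342 + 273.15 = 615.15 K.
T_m = 472 °F → (472 − 32) × 5/9 = 244.44 °C = 517.59 K.
First-stage efficiency η₁ = 1 − T_m/T_H = 1 − 517.59/615.15 = 0.1586.
W₁ = η₁·Q_H = 0.1586 × 477 = 75.6 MW.

Ẇ₁ ≈ 75.6 MW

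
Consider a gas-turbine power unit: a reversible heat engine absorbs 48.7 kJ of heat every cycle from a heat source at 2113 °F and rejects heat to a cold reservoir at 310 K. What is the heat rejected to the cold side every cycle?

Q_C ≈ 10.6 kJ

T_H = 2113 °F → (2113 − 32) × 5/9 = 1156.11 °C = 1429.26 K.
Since the cycle is reversible, η = 1 − T_C/T_H = 1 − 310.00/1429.26 = 0.7831.
For a reversible cycle Q_C/Q_H = T_C/T_H, so Q_C = 48.7 × 310.00/1429.26 = 10.6 kJ.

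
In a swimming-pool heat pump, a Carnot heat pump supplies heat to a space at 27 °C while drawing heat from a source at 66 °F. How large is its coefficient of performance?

T_H = 27 °C → 27 + 273.15 = 300.15 K.
T_C = 66 °F → (66 − 32) × 5/9 = 18.89 °C = 292.04 K.
For a reversible heat pump, COP_HP = T_H/(T_H − T_C) = 300.15/(300.15 − 292.04) = 37.0.

COP_HP ≈ 37.0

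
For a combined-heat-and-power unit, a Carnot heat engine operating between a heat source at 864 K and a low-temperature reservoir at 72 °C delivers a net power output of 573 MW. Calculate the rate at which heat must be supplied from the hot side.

Q̇_H ≈ 954.2 MW

T_C = 72 °C → 72 + 273.15 = 345.15 K.
Since the cycle is reversible, η = 1 − T_C/T_H = 1 − 345.15/864.00 = 0.6005.
Q_H = W/η = 573/0.6005 = 954.2 MW.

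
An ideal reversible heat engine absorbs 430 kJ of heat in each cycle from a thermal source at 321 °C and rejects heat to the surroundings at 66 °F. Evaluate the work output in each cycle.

W ≈ 219 kJ

T_H = 321 °C → 321 + 273.15 = 594.15 K.
T_C = 66 °F → (66 − 32) × 5/9 = 18.89 °C = 292.04 K.
The Carnot efficiency is η = 1 − T_C/T_H = 1 − 292.04/594.15 = 0.5085.
W = η·Q_H = 0.5085 × 430 = 219 kJ.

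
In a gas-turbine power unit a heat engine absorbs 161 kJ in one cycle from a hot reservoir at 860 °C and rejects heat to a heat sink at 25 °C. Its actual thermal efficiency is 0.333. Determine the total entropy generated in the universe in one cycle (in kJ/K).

T_H = 860 °C → 860 + 273.15 = 1133.15 K.
T_C = 25 °C → 25 + 273.15 = 298.15 K.
W = η·Q_H = 0.333 × 161 = 53.61 kJ, so Q_C = Q_H − W = 107.4 kJ.
Reservoir entropy changes: ΔS_H = −Q_H/T_H = −161/1133.15 = -0.1421 kJ/K and ΔS_C = +Q_C/T_C = 107.4/298.15 = 0.3602 kJ/K.
ΔS_univ = −Q_H/T_H + Q_C/T_C = 0.2181 kJ/K (> 0, since η = 0.333 < η_Carnot = 0.737).

ΔS_univ ≈ 0.2181 kJ/K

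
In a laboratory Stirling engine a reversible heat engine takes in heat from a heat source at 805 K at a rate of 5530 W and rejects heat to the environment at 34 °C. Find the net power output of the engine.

T_C = 34 °C → 34 + 273.15 = 307.15 K.
Since the cycle is reversible, η = 1 − T_C/T_H = 1 − 307.15/805.00 = 0.6184.
W = η·Q_H = 0.6184 × 5530 = 3420 W.

Ẇ ≈ 3420 W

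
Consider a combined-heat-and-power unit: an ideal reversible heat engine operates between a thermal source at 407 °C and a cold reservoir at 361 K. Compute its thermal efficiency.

T_H = 407 °C → 407 + 273.15 = 680.15 K.
Carnot efficiency: η = 1 − T_C/T_H = 1 − 361.00/680.15 = 0.4692.

η ≈ 0.4692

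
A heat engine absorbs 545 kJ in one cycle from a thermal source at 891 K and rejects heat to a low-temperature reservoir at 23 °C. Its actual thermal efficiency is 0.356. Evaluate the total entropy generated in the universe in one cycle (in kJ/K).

ΔS_univ ≈ 0.573 kJ/K

T_C = 23 °C → 23 + 273.15 = 296.15 K.
W = η·Q_H = 0.356 × 545 = 194.0 kJ, so Q_C = Q_H − W = 351.0 kJ.
Reservoir entropy changes: ΔS_H = −Q_H/T_H = −545/891.00 = -0.6117 kJ/K and ΔS_C = +Q_C/T_C = 351.0/296.15 = 1.185 kJ/K.
ΔS_univ = −Q_H/T_H + Q_C/T_C = 0.573 kJ/K (> 0, since η = 0.356 < η_Carnot = 0.668).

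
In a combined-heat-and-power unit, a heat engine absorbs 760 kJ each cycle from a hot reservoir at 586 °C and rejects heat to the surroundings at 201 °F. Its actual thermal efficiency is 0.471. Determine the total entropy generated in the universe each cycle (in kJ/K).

ΔS_univ ≈ 0.2108 kJ/K

T_H = 586 °C → 586 + 273.15 = 859.15 K.
T_C = 201 °F → (201 − 32) × 5/9 = 93.89 °C = 367.04 K.
W = η·Q_H = 0.471 × 760 = 358.0 kJ, so Q_C = Q_H − W = 402.0 kJ.
The hot reservoir loses entropy Q_H/T_H = 760/859.15 = 0.8846 kJ/K; the cold reservoir gains Q_C/T_C = 402.0/367.04 = 1.095 kJ/K.
ΔS_univ = −Q_H/T_H + Q_C/T_C = 0.2108 kJ/K (> 0, since η = 0.471 < η_Carnot = 0.573).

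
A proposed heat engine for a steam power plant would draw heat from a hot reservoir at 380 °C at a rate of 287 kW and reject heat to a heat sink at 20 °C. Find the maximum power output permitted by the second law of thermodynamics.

T_H = 380 °C → 380 + 273.15 = 653.15 K.
T_C = 20 °C → 20 + 273.15 = 293.15 K.
The upper bound on efficiency is η_max = 1 − T_C/T_H = 1 − 293.15/653.15 = 0.5512.
W_max = η_max · Q_H = 0.5512 × 287 = 158.2 kW.

Ẇ_max ≈ 158.2 kW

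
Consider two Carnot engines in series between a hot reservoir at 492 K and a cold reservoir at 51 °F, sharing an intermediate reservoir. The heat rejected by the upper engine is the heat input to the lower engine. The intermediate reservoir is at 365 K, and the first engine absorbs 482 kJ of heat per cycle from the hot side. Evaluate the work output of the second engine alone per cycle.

T_C = 51 °F → (51 − 32) × 5/9 = 10.56 °C = 283.71 K.
Heat entering the second stage: Q_m = Q_H·(T_m/T_H) = 482 × 365.00/492.00 = 357.6 kJ.
Second-stage efficiency η₂ = 1 − T_C/T_m = 1 − 283.71/365.00 = 0.2227, so W₂ = η₂·Q_m = 79.64 kJ.

W₂ ≈ 79.64 kJ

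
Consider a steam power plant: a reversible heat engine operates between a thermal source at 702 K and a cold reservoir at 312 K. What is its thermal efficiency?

η ≈ 0.556

Since the cycle is reversible, η = 1 − T_C/T_H = 1 − 312.00/702.00 = 0.556.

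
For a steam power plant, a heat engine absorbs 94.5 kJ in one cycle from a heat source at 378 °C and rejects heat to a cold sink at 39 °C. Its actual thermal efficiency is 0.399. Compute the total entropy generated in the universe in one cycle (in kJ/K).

T_H = 378 °C → 378 + 273.15 = 651.15 K.
T_C = 39 °C → 39 + 273.15 = 312.15 K.
W = η·Q_H = 0.399 × 94.5 = 37.71 kJ, so Q_C = Q_H − W = 56.79 kJ.
Reservoir entropy changes: ΔS_H = −Q_H/T_H = −94.5/651.15 = -0.1451 kJ/K and ΔS_C = +Q_C/T_C = 56.79/312.15 = 0.1819 kJ/K.
ΔS_univ = −Q_H/T_H + Q_C/T_C = 0.0368 kJ/K (> 0, since η = 0.399 < η_Carnot = 0.521).

ΔS_univ ≈ 0.0368 kJ/K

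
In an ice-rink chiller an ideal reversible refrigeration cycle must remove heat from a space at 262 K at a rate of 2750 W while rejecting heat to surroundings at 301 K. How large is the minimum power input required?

Ẇ_in ≈ 409.4 W

The reversible coefficient of performance is COP_R = T_C/(T_H − T_C) = 262.00/39.00 = 6.7179.
W = Q_C/COP_R = 2750/6.7179 = 409.4 W.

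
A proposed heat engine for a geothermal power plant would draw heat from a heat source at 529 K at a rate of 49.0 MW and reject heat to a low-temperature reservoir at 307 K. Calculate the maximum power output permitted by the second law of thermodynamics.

Ẇ_max ≈ 20.6 MW

No engine can exceed the Carnot limit: η_max = 1 − T_C/T_H = 1 − 307.00/529.00 = 0.4197.
W_max = η_max · Q_H = 0.4197 × 49.0 = 20.6 MW.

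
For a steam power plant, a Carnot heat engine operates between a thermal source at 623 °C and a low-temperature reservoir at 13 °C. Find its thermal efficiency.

T_H = 623 °C → 623 + 273.15 = 896.15 K.
T_C = 13 °C → 13 + 273.15 = 286.15 K.
For a reversible engine, η = 1 − T_C/T_H = 1 − 286.15/896.15 = 0.681.

η ≈ 0.681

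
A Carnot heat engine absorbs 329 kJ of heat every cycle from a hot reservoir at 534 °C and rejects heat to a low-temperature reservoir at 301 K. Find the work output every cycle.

W ≈ 206.3 kJ

T_H = 534 °C → 534 + 273.15 = 807.15 K.
For a reversible engine, η = 1 − T_C/T_H = 1 − 301.00/807.15 = 0.6271.
W = η·Q_H = 0.6271 × 329 = 206.3 kJ.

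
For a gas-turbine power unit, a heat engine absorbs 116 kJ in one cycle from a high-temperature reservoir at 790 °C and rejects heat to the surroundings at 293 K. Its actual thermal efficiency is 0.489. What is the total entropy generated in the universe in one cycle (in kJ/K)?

T_H = 790 °C → 790 + 273.15 = 1063.15 K.
W = η·Q_H = 0.489 × 116 = 56.72 kJ, so Q_C = Q_H − W = 59.28 kJ.
Entropy balance on the reservoirs: −Q_H/T_H = -0.1091 kJ/K, +Q_C/T_C = 0.2023 kJ/K.
ΔS_univ = −Q_H/T_H + Q_C/T_C = 0.0932 kJ/K (> 0, since η = 0.489 < η_Carnot = 0.724).

ΔS_univ ≈ 0.0932 kJ/K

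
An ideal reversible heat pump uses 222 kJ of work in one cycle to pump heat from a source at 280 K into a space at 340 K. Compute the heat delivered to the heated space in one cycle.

Q_H ≈ 1258 kJ

COP_HP = T_H/(T_H − T_C) = 340.00/60.00 = 5.6667.
Q_H = COP_HP · W = 5.6667 × 222 = 1258 kJ.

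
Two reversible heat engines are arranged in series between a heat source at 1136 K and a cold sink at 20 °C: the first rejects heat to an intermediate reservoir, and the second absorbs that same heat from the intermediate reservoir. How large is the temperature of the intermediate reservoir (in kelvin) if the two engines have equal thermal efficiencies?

T_C = 20 °C → 20 + 273.15 = 293.15 K.
Equal efficiencies require 1 − T_m/T_H = 1 − T_C/T_m, i.e. T_m/T_H = T_C/T_m, so T_m = √(T_H·T_C) = √(1136.00 × 293.15) = 577.1 K.

T_m ≈ 577.1 K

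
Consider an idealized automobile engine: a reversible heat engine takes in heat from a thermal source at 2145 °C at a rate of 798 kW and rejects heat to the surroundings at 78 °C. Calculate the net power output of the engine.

T_H = 2145 °C → 2145 + 273.15 = 2418.15 K.
T_C = 78 °C → 78 + 273.15 = 351.15 K.
For a reversible engine, η = 1 − T_C/T_H = 1 − 351.15/2418.15 = 0.8548.
W = η·Q_H = 0.8548 × 798 = 682 kW.

Ẇ ≈ 682 kW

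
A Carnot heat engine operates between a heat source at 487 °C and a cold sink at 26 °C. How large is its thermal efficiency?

η ≈ 0.606

T_H = 487 °C → 487 + 273.15 = 760.15 K.
T_C = 26 °C → 26 + 273.15 = 299.15 K.
Carnot efficiency: η = 1 − T_C/T_H = 1 − 299.15/760.15 = 0.606.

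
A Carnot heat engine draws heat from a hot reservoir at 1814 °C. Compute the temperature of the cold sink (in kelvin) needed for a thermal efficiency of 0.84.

T_H = 1814 °C → 1814 + 273.15 = 2087.15 K.
From η = 1 − T_C/T_H, T_C = T_H·(1 − η) = 2087.15 × (1 − 0.84) = 334 K.

T_C ≈ 334 K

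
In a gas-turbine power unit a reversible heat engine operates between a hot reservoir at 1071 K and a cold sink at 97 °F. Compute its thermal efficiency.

η ≈ 0.7112

T_C = 97 °F → (97 − 32) × 5/9 = 36.11 °C = 309.26 K.
Since the cycle is reversible, η = 1 − T_C/T_H = 1 − 309.26/1071.00 = 0.7112.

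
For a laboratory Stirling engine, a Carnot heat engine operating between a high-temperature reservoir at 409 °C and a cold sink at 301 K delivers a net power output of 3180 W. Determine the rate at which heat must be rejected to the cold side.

Q̇_C ≈ 2510 W

T_H = 409 °C → 409 + 273.15 = 682.15 K.
The Carnot efficiency is η = 1 − T_C/T_H = 1 − 301.00/682.15 = 0.5587.
Since Q_C/Q_H = T_C/T_H and Q_H = W/η, Q_C = W·T_C/(T_H − T_C) = 3180 × 301.00/381.15 = 2510 W.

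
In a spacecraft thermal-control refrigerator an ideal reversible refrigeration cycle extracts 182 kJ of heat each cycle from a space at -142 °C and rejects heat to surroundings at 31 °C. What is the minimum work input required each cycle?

W_in ≈ 240 kJ

T_H = 31 °C → 31 + 273.15 = 304.15 K.
T_C = -142 °C → -142 + 273.15 = 131.15 K.
COP_R = T_C/(T_H − T_C) = 131.15/173.00 = 0.7581.
W = Q_C/COP_R = 182/0.7581 = 240 kJ.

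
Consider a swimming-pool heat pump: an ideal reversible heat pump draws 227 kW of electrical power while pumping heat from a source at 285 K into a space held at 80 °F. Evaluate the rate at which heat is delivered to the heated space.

Q̇_H ≈ 4593 kW

T_H = 80 °F → (80 − 32) × 5/9 = 26.67 °C = 299.82 K.
The Carnot heat-pump COP is COP_HP = T_H/(T_H − T_C) = 299.82/14.82 = 20.2351.
Q_H = COP_HP · W = 20.2351 × 227 = 4593 kW.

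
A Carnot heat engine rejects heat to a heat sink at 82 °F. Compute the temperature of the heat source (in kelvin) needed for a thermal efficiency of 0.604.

T_C = 82 °F → (82 − 32) × 5/9 = 27.78 °C = 300.93 K.
From η = 1 − T_C/T_H, solving for T_H gives T_H = T_C/(1 − η) = 300.93/(1 − 0.604) = 759.9 K.

T_H ≈ 759.9 K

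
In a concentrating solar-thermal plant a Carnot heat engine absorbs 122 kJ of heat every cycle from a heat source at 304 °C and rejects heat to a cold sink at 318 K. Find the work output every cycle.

T_H = 304 °C → 304 + 273.15 = 577.15 K.
For a reversible engine, η = 1 − T_C/T_H = 1 − 318.00/577.15 = 0.4490.
W = η·Q_H = 0.4490 × 122 = 54.8 kJ.

W ≈ 54.8 kJ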